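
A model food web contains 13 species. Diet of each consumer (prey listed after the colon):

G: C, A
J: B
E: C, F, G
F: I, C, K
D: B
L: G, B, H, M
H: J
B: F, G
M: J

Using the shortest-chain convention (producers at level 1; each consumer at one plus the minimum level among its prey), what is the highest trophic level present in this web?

Producers (level 1): I, C, A, K.
Following each consumer down to its lowest-level prey: I → F → B → J → H (levels 1 through 5).
All prey of H (J 4) are at level 4 or above, so H is at level 1 + 4 = 5.
Every consumer has at least one prey at level 4 or below, so none exceeds level 5.

5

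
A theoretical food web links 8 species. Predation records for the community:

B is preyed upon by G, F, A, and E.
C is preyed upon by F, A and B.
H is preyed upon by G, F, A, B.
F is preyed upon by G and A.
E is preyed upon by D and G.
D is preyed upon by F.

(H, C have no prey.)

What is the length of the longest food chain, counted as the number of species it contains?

6 species

One longest chain: H → B → E → D → F → A.
It has 6 species and 5 links.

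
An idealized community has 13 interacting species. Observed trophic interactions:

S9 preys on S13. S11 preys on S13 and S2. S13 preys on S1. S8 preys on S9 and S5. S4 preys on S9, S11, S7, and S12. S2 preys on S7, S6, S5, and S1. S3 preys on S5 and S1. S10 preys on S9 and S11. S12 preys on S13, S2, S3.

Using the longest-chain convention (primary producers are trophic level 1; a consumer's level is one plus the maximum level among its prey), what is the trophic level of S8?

Trophic level 4

S1 is a producer → level 1.
S13 eats S1 → level 2.
S9 eats S13 → level 3.
S8 eats S9 (level 3); other prey at levels: S5 1 → level 4.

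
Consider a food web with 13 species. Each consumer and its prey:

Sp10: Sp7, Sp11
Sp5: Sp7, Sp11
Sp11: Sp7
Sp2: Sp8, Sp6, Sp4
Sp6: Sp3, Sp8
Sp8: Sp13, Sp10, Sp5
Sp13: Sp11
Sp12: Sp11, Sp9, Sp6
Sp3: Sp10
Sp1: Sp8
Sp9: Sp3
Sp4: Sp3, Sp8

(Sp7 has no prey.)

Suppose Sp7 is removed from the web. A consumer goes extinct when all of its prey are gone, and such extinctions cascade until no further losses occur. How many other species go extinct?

Remove Sp7.
Round 1: Sp11 (all prey gone) → extinct.
Round 2: Sp13 (all prey gone), Sp10 (all prey gone), Sp5 (all prey gone) → extinct.
Round 3: Sp3 (all prey gone), Sp8 (all prey gone) → extinct.
Round 4: Sp1 (all prey gone), Sp9 (all prey gone), Sp6 (all prey gone), Sp4 (all prey gone) → extinct.
Round 5: Sp2 (all prey gone), Sp12 (all prey gone) → extinct.
No further losses. Total secondary extinctions: 12.

12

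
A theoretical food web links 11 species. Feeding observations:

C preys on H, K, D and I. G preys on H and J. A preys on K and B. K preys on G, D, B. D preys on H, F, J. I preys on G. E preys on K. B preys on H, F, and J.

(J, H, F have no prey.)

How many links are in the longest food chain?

3 links

One longest chain: J → B → K → E.
It has 4 species and 3 links.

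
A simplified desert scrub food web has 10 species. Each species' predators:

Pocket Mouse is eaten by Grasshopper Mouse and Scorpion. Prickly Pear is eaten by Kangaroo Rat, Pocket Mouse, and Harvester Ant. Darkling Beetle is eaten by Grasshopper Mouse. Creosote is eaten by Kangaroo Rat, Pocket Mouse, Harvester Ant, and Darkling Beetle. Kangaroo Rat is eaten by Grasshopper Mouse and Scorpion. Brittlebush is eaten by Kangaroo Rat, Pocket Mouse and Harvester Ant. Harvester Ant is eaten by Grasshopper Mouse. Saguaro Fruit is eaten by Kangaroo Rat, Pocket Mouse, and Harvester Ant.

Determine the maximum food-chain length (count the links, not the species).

One longest chain: Creosote → Pocket Mouse → Scorpion.
It has 3 species and 2 links.

2 links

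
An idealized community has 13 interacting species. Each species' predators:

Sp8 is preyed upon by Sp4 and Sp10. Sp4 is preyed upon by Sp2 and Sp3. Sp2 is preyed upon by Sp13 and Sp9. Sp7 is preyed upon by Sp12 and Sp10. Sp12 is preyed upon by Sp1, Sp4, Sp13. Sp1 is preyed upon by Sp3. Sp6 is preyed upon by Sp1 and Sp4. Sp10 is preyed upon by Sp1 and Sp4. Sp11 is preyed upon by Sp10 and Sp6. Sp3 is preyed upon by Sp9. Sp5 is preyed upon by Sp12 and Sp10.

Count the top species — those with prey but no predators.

Top species (has prey, but nothing eats it): Sp13, Sp9.
Count: 2.

2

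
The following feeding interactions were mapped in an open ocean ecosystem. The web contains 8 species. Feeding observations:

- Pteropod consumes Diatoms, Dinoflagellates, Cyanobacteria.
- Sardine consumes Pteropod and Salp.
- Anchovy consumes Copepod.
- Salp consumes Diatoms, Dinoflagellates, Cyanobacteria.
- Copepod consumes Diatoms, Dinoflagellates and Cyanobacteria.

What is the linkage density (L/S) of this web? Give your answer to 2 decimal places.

There are L = 12 links among S = 8 species.
L/S = 12/8 = 1.5000 ≈ 1.50.

L/S = 1.50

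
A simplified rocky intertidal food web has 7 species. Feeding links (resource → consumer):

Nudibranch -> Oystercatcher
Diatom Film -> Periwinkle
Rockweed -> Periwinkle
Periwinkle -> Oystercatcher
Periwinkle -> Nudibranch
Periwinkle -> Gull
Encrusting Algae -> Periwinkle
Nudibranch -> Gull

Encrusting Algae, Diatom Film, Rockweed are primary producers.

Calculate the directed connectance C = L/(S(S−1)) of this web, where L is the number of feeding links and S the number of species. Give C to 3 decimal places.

C = 0.190

The web has S = 7 species and L = 8 feeding links.
C = L / (S(S−1)) = 8 / 42 = 0.1905 ≈ 0.190.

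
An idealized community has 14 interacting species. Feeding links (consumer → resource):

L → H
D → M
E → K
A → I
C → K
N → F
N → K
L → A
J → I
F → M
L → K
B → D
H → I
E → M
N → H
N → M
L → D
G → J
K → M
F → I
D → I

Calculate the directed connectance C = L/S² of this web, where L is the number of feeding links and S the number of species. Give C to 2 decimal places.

The web has S = 14 species and L = 21 feeding links.
C = L / S² = 21 / 196 = 0.1071 ≈ 0.11.

C = 0.11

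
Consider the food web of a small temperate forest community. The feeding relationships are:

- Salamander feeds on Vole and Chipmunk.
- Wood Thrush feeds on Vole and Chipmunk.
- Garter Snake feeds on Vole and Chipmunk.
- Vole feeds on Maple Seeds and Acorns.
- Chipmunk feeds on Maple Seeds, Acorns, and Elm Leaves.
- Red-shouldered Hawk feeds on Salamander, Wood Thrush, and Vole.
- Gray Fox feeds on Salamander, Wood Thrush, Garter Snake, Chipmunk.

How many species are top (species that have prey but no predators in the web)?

Top species (has prey, but nothing eats it): Red-shouldered Hawk, Gray Fox.
Count: 2.

2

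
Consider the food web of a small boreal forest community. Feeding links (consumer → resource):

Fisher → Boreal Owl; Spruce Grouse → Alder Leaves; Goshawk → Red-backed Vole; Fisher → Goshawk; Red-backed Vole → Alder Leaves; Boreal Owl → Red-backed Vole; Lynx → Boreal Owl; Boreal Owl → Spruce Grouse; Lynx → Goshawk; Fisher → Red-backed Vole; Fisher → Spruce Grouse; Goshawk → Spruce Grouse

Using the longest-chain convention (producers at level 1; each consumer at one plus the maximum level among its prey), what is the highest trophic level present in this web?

4

Producers (level 1): Alder Leaves.
Alder Leaves → Red-backed Vole → Boreal Owl → Fisher gives Fisher level 4.
No species has a prey at level 4, so no species reaches level 5.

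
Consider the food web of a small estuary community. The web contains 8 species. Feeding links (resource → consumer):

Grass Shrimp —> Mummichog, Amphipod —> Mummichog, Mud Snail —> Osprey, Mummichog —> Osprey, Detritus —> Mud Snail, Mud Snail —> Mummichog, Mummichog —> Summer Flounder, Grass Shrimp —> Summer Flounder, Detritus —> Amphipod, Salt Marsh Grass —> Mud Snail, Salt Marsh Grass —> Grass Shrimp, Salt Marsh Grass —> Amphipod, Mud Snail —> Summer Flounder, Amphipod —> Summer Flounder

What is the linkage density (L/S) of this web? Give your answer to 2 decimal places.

There are L = 14 links among S = 8 species.
L/S = 14/8 = 1.7500 ≈ 1.75.

L/S = 1.75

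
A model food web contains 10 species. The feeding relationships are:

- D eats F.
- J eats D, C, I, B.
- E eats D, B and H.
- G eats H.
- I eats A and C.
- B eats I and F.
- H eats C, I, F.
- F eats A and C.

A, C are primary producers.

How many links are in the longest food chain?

One longest chain: A → F → D → J.
It has 4 species and 3 links.

3 links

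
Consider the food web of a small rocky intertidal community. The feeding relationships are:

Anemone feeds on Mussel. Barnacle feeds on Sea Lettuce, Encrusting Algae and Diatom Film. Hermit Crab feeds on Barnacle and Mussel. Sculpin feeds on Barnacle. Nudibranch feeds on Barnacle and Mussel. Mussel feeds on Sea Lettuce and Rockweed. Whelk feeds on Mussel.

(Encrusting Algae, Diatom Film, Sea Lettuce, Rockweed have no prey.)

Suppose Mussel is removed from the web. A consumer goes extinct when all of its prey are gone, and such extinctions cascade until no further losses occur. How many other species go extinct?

2

Remove Mussel.
Round 1: Whelk (all prey gone), Anemone (all prey gone) → extinct.
No further losses. Total secondary extinctions: 2.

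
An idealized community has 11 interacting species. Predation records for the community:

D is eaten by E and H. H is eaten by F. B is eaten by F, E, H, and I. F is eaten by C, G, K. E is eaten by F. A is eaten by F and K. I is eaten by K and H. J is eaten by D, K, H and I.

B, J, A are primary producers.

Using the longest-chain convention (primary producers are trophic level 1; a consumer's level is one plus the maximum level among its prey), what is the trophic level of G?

J is a producer → level 1.
D eats J → level 2.
H eats D (level 2); other prey at levels: B 1, J 1, I 2 → level 3.
F eats H (level 3); other prey at levels: B 1, A 1, E 3 → level 4.
G eats F → level 5.

Trophic level 5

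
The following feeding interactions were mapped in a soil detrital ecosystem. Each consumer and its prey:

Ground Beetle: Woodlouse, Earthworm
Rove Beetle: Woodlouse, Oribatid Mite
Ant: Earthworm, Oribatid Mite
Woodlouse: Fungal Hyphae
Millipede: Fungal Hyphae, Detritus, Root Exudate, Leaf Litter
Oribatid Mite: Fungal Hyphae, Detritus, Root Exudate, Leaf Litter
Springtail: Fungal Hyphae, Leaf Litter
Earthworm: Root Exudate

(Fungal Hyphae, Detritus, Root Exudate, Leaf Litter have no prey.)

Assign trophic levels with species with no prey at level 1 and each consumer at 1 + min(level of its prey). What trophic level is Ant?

Fungal Hyphae has no prey (basal) → level 1.
Oribatid Mite eats Fungal Hyphae → level 2.
Ant eats Oribatid Mite → level 3.
No prey of Ant is below level 2, so 3 is the minimum.

Trophic level 3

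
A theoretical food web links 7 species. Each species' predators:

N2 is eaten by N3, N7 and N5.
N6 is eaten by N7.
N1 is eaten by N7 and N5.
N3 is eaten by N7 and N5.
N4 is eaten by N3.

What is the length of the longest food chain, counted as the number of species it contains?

One longest chain: N4 → N3 → N5.
It has 3 species and 2 links.

3 species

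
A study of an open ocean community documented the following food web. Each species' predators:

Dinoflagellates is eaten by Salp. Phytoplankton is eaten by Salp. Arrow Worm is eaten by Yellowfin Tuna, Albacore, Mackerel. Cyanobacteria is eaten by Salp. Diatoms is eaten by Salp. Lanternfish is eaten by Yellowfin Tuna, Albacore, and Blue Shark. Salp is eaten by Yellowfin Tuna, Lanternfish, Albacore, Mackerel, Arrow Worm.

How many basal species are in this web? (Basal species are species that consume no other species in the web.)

4

Basal species (no prey listed): Dinoflagellates, Phytoplankton, Diatoms, Cyanobacteria.
Count: 4.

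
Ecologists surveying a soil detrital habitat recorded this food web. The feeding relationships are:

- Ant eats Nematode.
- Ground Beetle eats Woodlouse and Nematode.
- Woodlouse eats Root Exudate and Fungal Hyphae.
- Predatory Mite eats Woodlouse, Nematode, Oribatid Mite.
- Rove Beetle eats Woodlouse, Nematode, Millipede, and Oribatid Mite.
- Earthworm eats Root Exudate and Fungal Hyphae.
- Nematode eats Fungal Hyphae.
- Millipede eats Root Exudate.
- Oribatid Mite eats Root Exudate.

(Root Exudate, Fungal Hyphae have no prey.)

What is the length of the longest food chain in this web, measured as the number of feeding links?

2 links

One longest chain: Root Exudate → Millipede → Rove Beetle.
It has 3 species and 2 links.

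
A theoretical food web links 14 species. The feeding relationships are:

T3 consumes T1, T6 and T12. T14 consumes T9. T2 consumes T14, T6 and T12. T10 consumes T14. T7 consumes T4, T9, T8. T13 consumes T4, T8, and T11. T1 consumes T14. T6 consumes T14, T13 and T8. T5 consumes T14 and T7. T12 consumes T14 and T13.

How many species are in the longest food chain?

4 species

One longest chain: T9 → T14 → T6 → T2.
It has 4 species and 3 links.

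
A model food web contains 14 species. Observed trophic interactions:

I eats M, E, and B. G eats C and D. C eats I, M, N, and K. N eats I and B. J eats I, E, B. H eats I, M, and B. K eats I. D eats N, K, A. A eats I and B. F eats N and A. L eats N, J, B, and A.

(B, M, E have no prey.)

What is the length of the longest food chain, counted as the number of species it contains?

5 species

One longest chain: B → I → N → C → G.
It has 5 species and 4 links.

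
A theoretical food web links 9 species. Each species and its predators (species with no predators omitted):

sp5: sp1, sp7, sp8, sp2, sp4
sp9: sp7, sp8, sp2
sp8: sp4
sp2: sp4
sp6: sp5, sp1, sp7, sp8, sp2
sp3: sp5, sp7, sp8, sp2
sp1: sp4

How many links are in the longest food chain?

3 links

One longest chain: sp3 → sp5 → sp1 → sp4.
It has 4 species and 3 links.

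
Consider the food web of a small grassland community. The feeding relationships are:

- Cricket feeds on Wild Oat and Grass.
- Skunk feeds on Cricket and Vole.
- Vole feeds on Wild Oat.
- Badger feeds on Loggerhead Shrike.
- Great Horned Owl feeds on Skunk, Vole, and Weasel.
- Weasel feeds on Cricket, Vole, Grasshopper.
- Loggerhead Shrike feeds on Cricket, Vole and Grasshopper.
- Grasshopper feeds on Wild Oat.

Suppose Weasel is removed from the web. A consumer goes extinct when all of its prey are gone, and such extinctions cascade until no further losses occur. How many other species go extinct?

0

Remove Weasel.
Every predator of it retains at least one other prey: Great Horned Owl still has Vole, Skunk.
No consumer loses all prey, so no secondary extinctions occur.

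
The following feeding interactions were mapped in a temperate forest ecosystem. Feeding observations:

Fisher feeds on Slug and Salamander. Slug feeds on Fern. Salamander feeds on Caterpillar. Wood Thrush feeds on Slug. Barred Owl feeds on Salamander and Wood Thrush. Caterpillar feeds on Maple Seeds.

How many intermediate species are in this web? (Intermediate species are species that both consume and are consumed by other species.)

4

Intermediate species (has both prey and predators): Caterpillar, Slug, Wood Thrush, Salamander.
Count: 4.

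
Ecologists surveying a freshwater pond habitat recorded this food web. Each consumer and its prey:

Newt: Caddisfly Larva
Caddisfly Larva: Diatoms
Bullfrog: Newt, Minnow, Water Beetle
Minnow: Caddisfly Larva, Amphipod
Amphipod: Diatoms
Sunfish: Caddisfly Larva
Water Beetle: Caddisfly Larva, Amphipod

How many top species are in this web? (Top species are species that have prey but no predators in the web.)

Top species (has prey, but nothing eats it): Sunfish, Bullfrog.
Count: 2.

2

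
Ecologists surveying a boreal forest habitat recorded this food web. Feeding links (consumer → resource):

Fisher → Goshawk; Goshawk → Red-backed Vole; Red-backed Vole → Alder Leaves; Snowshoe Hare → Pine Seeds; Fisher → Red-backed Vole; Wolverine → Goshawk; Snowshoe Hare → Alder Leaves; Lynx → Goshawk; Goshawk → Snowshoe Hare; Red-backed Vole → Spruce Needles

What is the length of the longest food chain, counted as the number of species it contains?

4 species

One longest chain: Spruce Needles → Red-backed Vole → Goshawk → Lynx.
It has 4 species and 3 links.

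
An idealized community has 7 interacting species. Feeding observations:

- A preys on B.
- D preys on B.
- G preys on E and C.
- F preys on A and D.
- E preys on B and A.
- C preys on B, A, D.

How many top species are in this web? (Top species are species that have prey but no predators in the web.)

2

Top species (has prey, but nothing eats it): F, G.
Count: 2.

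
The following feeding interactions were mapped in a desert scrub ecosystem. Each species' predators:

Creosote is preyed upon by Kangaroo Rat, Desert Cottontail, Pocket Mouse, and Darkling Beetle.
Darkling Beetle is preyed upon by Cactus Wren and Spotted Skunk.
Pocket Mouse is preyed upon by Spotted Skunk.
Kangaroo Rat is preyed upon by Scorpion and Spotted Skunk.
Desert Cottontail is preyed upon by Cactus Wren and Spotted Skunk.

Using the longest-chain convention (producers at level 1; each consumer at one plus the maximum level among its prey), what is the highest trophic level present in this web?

3

Producers (level 1): Creosote.
Creosote → Kangaroo Rat → Scorpion gives Scorpion level 3.
No species has a prey at level 3, so no species reaches level 4.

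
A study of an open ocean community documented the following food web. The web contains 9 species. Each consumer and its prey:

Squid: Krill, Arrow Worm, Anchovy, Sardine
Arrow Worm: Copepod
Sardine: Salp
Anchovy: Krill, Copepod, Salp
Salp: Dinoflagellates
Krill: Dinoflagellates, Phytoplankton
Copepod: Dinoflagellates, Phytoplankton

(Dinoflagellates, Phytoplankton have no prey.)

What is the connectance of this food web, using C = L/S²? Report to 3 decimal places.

The web has S = 9 species and L = 14 feeding links.
C = L / S² = 14 / 81 = 0.1728 ≈ 0.173.

C = 0.173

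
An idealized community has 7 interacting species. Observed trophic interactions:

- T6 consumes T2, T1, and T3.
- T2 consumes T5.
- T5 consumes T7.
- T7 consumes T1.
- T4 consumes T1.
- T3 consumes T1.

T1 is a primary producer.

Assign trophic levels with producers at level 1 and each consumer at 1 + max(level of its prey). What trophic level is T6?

T1 is a producer → level 1.
T7 eats T1 → level 2.
T5 eats T7 → level 3.
T2 eats T5 → level 4.
T6 eats T2 (level 4); other prey at levels: T1 1, T3 2 → level 5.

Trophic level 5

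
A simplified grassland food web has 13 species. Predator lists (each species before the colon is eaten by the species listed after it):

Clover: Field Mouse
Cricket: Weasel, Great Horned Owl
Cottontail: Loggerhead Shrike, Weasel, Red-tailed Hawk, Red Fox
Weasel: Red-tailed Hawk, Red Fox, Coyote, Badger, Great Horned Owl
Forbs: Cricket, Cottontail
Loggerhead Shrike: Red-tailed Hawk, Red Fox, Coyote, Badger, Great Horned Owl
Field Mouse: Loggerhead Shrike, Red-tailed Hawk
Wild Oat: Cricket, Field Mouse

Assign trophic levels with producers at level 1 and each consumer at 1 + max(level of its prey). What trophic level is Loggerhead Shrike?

Forbs is a producer → level 1.
Cottontail eats Forbs → level 2.
Loggerhead Shrike eats Cottontail (level 2); other prey at levels: Field Mouse 2 → level 3.

Trophic level 3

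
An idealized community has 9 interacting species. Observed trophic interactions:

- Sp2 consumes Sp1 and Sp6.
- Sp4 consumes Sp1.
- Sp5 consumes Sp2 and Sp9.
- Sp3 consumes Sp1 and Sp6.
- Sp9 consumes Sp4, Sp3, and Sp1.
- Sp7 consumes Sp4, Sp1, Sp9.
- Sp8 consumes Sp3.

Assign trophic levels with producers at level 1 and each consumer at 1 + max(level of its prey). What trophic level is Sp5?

Sp1 is a producer → level 1.
Sp4 eats Sp1 → level 2.
Sp9 eats Sp4 (level 2); other prey at levels: Sp1 1, Sp3 2 → level 3.
Sp5 eats Sp9 (level 3); other prey at levels: Sp2 2 → level 4.

Trophic level 4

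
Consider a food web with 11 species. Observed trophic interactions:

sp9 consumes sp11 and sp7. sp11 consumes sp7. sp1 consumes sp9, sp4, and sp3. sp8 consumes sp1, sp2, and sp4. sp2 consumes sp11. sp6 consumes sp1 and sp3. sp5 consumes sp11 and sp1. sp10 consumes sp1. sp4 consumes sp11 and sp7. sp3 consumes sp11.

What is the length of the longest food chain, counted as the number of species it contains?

5 species

One longest chain: sp7 → sp11 → sp4 → sp1 → sp10.
It has 5 species and 4 links.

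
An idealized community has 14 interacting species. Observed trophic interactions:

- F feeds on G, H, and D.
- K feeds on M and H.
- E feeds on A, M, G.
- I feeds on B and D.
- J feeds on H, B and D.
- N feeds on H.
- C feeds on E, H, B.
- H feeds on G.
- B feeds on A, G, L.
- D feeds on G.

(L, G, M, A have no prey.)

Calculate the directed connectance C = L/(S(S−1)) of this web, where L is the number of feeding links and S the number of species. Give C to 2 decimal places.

The web has S = 14 species and L = 22 feeding links.
C = L / (S(S−1)) = 22 / 182 = 0.1209 ≈ 0.12.

C = 0.12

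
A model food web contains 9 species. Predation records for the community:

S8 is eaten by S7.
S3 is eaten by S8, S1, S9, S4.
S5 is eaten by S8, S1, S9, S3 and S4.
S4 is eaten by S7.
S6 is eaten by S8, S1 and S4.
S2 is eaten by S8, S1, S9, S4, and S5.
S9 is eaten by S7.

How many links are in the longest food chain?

One longest chain: S2 → S5 → S3 → S8 → S7.
It has 5 species and 4 links.

4 links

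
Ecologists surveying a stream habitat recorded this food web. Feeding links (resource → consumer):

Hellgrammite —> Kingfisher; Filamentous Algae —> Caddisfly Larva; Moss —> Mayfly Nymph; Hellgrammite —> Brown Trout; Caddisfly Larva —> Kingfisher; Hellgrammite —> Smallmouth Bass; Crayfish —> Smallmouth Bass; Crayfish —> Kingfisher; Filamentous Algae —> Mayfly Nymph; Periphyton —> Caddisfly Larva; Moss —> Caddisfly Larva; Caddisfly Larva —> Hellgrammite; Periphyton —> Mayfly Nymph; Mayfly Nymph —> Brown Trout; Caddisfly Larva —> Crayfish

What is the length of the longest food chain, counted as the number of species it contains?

One longest chain: Filamentous Algae → Caddisfly Larva → Crayfish → Kingfisher.
It has 4 species and 3 links.

4 species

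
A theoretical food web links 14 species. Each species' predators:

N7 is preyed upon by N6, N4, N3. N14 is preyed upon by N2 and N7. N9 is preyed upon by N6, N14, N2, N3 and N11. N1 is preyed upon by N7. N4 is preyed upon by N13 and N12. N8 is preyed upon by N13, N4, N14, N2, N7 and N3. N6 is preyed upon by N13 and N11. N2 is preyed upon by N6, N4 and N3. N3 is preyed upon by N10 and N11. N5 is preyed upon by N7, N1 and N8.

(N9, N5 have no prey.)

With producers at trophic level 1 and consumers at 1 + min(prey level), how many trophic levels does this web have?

Producers (level 1): N9, N5.
Following each consumer down to its lowest-level prey: N5 → N8 → N4 → N12 (levels 1 through 4).
All prey of N12 (N4 3) are at level 3 or above, so N12 is at level 1 + 3 = 4.
Every consumer has at least one prey at level 3 or below, so none exceeds level 4.

4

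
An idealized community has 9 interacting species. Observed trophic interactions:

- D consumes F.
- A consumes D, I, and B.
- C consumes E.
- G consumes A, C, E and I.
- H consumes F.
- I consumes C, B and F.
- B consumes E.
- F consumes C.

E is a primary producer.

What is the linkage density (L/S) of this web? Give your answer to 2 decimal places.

There are L = 15 links among S = 9 species.
L/S = 15/9 = 1.6667 ≈ 1.67.

L/S = 1.67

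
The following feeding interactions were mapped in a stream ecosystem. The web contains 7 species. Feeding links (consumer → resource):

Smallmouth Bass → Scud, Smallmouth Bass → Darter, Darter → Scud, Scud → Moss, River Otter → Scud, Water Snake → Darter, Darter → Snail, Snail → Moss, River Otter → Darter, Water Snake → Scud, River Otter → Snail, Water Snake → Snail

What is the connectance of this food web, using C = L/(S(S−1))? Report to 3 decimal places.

C = 0.286

The web has S = 7 species and L = 12 feeding links.
C = L / (S(S−1)) = 12 / 42 = 0.2857 ≈ 0.286.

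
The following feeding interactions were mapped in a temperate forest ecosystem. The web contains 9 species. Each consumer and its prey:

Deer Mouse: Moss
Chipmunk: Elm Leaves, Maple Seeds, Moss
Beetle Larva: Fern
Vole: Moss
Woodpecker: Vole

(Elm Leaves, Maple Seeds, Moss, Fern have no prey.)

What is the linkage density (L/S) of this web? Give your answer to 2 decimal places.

There are L = 7 links among S = 9 species.
L/S = 7/9 = 0.7778 ≈ 0.78.

L/S = 0.78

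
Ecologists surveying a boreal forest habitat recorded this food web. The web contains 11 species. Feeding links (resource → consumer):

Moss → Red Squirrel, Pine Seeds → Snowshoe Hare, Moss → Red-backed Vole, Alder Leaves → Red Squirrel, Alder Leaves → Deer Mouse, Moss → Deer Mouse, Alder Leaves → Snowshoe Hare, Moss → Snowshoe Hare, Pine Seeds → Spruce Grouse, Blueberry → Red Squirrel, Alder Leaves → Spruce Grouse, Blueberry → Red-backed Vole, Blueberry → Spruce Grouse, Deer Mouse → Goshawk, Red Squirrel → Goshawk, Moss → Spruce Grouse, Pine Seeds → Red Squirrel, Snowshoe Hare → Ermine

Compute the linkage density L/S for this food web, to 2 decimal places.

There are L = 18 links among S = 11 species.
L/S = 18/11 = 1.6364 ≈ 1.64.

L/S = 1.64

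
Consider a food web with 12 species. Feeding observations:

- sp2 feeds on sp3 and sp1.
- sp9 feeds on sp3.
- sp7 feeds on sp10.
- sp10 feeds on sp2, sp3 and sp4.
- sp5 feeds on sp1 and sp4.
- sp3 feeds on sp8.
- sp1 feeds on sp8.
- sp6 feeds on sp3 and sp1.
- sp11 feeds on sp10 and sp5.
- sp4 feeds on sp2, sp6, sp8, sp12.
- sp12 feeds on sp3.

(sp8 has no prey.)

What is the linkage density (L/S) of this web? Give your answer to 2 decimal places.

L/S = 1.67

There are L = 20 links among S = 12 species.
L/S = 20/12 = 1.6667 ≈ 1.67.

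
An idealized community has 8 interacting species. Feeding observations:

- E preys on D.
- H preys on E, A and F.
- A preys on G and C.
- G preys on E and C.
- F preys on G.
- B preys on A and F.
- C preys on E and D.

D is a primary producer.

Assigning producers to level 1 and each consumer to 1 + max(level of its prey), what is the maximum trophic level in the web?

Producers (level 1): D.
D → E → C → G → F → H gives H level 6.
No species has a prey at level 6, so no species reaches level 7.

6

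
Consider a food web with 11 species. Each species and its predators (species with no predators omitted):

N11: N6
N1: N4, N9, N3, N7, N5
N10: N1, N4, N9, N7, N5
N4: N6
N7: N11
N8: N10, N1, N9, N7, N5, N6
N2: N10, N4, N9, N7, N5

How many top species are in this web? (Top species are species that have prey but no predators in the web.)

Top species (has prey, but nothing eats it): N9, N3, N5, N6.
Count: 4.

4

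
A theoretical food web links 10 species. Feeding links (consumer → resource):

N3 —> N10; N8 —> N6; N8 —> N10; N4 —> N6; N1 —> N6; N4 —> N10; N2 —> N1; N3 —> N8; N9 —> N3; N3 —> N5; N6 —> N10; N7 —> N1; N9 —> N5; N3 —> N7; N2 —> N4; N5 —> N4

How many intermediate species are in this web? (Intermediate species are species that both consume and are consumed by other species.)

7

Intermediate species (has both prey and predators): N6, N8, N1, N4, N7, N5, N3.
Count: 7.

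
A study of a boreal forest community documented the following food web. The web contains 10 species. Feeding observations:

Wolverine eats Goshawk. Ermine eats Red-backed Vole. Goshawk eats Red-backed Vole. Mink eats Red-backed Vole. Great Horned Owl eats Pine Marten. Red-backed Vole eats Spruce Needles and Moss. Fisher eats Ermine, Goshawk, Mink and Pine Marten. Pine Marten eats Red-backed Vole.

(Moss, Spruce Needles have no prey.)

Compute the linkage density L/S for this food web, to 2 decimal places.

L/S = 1.20

There are L = 12 links among S = 10 species.
L/S = 12/10 = 1.2000 ≈ 1.20.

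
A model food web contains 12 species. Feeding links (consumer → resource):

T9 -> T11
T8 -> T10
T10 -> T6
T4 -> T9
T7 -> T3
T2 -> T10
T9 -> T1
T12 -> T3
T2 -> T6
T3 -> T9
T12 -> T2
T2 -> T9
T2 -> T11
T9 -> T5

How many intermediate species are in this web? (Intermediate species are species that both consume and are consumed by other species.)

Intermediate species (has both prey and predators): T10, T9, T2, T3.
Count: 4.

4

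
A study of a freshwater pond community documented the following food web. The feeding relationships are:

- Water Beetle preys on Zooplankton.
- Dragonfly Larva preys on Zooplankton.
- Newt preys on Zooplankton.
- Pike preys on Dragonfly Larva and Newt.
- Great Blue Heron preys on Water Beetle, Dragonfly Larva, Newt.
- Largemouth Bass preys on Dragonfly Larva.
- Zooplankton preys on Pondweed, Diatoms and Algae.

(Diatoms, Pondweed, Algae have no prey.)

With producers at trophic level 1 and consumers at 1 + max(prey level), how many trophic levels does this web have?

Producers (level 1): Diatoms, Pondweed, Algae.
Diatoms → Zooplankton → Dragonfly Larva → Largemouth Bass gives Largemouth Bass level 4.
No species has a prey at level 4, so no species reaches level 5.

4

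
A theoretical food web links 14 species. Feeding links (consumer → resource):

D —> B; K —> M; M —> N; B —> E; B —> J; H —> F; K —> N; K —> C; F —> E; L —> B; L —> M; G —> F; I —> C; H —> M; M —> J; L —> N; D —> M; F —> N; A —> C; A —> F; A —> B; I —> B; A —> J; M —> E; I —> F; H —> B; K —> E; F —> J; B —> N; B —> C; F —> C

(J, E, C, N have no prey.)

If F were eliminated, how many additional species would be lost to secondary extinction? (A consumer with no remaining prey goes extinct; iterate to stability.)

1

Remove F.
Round 1: G (all prey gone) → extinct.
No further losses. Total secondary extinctions: 1.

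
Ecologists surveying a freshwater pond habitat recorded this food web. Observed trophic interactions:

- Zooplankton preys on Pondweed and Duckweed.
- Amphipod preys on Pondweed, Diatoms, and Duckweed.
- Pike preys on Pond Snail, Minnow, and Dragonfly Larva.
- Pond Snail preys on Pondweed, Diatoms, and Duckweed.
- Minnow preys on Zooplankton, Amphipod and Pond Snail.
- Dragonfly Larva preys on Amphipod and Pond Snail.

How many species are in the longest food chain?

4 species

One longest chain: Diatoms → Amphipod → Minnow → Pike.
It has 4 species and 3 links.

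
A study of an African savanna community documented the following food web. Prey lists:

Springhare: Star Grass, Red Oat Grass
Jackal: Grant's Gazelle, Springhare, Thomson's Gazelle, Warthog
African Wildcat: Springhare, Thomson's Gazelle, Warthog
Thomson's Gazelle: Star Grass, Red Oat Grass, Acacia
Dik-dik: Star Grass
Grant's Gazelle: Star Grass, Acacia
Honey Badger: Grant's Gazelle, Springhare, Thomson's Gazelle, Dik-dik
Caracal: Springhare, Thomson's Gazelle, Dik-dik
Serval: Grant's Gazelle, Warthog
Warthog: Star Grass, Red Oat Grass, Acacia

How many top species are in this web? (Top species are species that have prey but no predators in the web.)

Top species (has prey, but nothing eats it): Honey Badger, Caracal, Jackal, African Wildcat, Serval.
Count: 5.

5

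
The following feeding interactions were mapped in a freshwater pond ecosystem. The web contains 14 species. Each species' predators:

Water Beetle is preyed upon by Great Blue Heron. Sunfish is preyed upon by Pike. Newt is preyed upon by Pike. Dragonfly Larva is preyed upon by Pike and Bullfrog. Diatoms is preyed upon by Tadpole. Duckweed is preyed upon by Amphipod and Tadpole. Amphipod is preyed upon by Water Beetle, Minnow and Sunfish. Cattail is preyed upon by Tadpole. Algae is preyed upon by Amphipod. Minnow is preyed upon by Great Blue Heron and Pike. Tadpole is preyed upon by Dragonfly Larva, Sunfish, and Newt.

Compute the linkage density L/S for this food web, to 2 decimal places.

L/S = 1.29

There are L = 18 links among S = 14 species.
L/S = 18/14 = 1.2857 ≈ 1.29.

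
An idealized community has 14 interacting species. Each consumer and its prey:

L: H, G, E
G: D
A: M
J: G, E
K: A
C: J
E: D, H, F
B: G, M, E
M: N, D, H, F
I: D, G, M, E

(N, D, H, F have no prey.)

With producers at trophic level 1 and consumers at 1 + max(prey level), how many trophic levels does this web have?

4

Producers (level 1): N, D, H, F.
D → G → J → C gives C level 4.
No species has a prey at level 4, so no species reaches level 5.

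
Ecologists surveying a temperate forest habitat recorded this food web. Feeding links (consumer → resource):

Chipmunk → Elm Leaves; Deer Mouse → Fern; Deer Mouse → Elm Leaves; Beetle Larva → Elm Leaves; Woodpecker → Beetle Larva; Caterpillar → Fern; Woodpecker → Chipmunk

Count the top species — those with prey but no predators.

Top species (has prey, but nothing eats it): Caterpillar, Deer Mouse, Woodpecker.
Count: 3.

3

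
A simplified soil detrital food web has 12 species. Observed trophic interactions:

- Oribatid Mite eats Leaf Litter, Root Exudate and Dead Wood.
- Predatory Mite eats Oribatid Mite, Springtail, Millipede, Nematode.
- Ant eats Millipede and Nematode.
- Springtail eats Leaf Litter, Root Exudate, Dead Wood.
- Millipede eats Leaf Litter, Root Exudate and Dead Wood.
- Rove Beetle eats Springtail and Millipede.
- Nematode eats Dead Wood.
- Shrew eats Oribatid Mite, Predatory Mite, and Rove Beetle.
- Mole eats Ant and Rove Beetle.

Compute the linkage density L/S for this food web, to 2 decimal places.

L/S = 1.92

There are L = 23 links among S = 12 species.
L/S = 23/12 = 1.9167 ≈ 1.92.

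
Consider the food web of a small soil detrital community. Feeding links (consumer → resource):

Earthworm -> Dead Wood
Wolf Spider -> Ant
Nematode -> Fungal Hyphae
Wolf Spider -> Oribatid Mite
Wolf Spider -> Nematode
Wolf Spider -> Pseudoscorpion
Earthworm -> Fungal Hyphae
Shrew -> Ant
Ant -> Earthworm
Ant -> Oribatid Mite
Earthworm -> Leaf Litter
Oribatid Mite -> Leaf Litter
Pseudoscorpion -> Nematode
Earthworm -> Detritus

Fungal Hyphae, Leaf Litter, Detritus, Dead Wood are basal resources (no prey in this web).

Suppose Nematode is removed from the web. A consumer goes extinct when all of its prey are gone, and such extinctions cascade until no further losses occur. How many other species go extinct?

Remove Nematode.
Round 1: Pseudoscorpion (all prey gone) → extinct.
No further losses. Total secondary extinctions: 1.

1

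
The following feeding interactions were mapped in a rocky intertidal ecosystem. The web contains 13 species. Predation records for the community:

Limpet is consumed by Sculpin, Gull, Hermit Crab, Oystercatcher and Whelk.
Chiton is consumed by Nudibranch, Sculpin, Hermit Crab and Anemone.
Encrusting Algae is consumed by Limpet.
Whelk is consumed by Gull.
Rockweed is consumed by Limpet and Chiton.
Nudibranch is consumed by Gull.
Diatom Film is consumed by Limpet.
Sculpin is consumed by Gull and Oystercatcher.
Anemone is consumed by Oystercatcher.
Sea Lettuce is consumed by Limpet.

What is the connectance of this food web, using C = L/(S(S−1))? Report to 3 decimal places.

The web has S = 13 species and L = 19 feeding links.
C = L / (S(S−1)) = 19 / 156 = 0.1218 ≈ 0.122.

C = 0.122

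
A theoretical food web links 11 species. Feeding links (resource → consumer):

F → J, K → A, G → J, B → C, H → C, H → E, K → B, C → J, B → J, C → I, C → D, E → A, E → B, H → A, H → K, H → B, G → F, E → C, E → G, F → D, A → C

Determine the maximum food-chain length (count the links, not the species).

4 links

One longest chain: H → E → G → F → D.
It has 5 species and 4 links.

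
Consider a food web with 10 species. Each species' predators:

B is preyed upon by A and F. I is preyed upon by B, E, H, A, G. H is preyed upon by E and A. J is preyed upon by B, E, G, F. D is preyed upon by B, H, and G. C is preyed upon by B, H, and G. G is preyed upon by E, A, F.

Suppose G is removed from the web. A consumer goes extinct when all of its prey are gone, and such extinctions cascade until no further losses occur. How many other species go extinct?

Remove G.
Every predator of it retains at least one other prey: A still has I, H, B; E still has I, J, H; F still has J, B.
No consumer loses all prey, so no secondary extinctions occur.

0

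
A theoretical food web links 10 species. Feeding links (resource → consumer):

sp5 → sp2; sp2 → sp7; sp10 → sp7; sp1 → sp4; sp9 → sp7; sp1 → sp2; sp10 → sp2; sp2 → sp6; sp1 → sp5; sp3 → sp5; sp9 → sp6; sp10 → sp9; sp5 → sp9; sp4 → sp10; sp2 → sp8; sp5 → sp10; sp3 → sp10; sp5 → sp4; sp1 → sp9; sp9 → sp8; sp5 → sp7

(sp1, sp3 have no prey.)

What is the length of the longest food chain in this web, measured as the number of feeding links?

One longest chain: sp1 → sp5 → sp4 → sp10 → sp9 → sp8.
It has 6 species and 5 links.

5 links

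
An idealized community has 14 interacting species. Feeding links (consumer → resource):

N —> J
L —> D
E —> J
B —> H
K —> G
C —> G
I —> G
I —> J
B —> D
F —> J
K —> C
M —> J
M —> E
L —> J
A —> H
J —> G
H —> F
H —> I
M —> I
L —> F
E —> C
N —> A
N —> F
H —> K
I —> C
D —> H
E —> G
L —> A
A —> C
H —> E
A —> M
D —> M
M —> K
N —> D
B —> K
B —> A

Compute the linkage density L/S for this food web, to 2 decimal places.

There are L = 36 links among S = 14 species.
L/S = 36/14 = 2.5714 ≈ 2.57.

L/S = 2.57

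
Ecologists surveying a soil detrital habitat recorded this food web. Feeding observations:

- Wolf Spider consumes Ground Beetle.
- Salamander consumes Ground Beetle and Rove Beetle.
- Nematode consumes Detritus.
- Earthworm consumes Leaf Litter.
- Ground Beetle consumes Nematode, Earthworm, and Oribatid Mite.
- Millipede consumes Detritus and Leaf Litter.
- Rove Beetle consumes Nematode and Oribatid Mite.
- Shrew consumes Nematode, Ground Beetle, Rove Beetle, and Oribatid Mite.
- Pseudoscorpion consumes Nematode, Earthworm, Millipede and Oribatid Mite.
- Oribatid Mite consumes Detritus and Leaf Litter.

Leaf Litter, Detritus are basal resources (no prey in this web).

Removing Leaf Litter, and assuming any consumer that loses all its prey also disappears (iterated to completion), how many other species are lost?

Remove Leaf Litter.
Round 1: Earthworm (all prey gone) → extinct.
No further losses. Total secondary extinctions: 1.

1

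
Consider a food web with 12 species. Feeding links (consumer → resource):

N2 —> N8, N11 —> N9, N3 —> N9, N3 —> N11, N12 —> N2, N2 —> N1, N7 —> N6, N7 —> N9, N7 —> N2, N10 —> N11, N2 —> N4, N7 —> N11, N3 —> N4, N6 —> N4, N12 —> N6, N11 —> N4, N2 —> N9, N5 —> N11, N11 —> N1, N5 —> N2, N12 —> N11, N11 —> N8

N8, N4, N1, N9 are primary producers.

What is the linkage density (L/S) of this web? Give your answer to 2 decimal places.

L/S = 1.83

There are L = 22 links among S = 12 species.
L/S = 22/12 = 1.8333 ≈ 1.83.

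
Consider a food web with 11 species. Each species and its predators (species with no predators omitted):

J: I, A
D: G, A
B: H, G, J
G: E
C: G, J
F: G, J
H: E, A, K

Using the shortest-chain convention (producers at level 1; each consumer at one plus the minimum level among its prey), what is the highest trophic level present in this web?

3

Producers (level 1): C, F, B, D.
Following each consumer down to its lowest-level prey: C → J → I (levels 1 through 3).
All prey of I (J 2) are at level 2 or above, so I is at level 1 + 2 = 3.
Every consumer has at least one prey at level 2 or below, so none exceeds level 3.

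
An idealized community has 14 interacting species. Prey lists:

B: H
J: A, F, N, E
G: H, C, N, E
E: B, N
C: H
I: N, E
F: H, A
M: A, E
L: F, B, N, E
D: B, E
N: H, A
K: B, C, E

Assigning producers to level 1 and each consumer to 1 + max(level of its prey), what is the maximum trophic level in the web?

4

Producers (level 1): H, A.
H → B → E → D gives D level 4.
No species has a prey at level 4, so no species reaches level 5.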